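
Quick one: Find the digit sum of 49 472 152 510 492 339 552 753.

4+9+4+7+2+1+5+2+5+1+0+4+9+2+3+3+9+5+5+2+7+5+3 = 97

97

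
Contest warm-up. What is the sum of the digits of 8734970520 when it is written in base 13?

60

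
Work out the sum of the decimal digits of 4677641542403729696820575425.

130

4+6+7+7+6+4+1+5+4+2+4+0+3+7+2+9+6+9+6+8+2+0+5+7+5+4+2+5 = 130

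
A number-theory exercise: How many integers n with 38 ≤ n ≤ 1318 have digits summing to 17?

The integers in [38, 1318] that have digits summing to 17: 89, 98, 179, 188, 197, 269, …, 1286, 1295.
75 qualify.

75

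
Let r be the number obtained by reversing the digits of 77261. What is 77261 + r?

93538

Reverse of 77261 is 16277.
77261 + 16277 = 93538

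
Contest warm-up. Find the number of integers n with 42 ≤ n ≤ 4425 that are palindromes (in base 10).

130

The integers in [42, 4425] that are palindromes (in base 10): 44, 55, 66, 77, 88, 99, …, 4224, 4334.
130 qualify.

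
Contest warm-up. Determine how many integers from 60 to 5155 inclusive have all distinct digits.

The integers in [60, 5155] that have all distinct digits: 60, 61, 62, 63, 64, 65, …, 5148, 5149.
2784 qualify.

2784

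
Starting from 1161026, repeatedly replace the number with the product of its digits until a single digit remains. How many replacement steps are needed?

1

1161026 → 0 (1 step)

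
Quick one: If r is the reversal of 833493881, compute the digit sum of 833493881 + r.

Reversal of 833493881 is 188394338; 833493881 + 188394338 = 1021888219.
Digit sum of 1021888219: 1+0+2+1+8+8+8+2+1+9 = 40.

40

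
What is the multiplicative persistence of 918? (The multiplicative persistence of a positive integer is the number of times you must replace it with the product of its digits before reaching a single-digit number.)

918 → 72 → 14 → 4 (3 steps)

3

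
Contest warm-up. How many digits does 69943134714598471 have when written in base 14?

15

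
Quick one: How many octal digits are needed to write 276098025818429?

276098025818429 in base 8 is 7661602460104475, which has 16 digits.

16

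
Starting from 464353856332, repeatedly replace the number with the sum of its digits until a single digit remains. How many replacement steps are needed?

2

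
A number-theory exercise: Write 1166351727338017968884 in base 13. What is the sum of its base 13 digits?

128

1166351727338017968884 in base 13 is A4AA77C445A372C1596.
Digit sum: 10+4+10+10+7+7+12+4+4+5+10+3+7+2+12+1+5+9+6 = 128.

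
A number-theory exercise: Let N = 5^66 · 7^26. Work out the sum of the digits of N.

5^66 · 7^26 = 127224082203033148964909531709877033023303738445974886417388916015625
Sum of its 69 digits: 292.

292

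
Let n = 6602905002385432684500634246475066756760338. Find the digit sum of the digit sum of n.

14

First digit sum: 176.
1+7+6 = 14.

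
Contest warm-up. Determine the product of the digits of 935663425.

583200

9×3×5×6×6×3×4×2×5 = 583200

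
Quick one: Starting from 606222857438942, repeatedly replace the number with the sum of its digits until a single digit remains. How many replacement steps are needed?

3

606222857438942 → 68 → 14 → 5 (3 steps)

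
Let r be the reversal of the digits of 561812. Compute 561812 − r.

Reverse of 561812 is 218165.
561812 − 218165 = 343647

343647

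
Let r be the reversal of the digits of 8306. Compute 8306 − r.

2268

Reverse of 8306 is 6038.
8306 − 6038 = 2268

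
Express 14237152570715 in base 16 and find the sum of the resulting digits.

110

14237152570715 in base 16 is CF2D86BED5B.
Digit sum: 12+15+2+13+8+6+11+14+13+5+11 = 110.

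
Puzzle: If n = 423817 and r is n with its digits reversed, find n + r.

1142141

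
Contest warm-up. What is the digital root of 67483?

6+7+4+8+3 = 28
2+8 = 10
1+0 = 1

1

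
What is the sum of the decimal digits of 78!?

423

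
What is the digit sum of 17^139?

17^139 = 1077457309042021132958038359105740735227950342067092813322172004295559661794026462131149512778811579861554081071603420886574583654138475562086498411332944574379004255915953
Sum of its 172 digits: 719.

719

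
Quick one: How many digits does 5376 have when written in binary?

13

5376 in base 2 is 1010100000000, which has 13 digits.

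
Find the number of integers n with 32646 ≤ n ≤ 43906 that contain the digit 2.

4046

The integers in [32646, 43906] that contain the digit 2: 32646, 32647, 32648, 32649, 32650, 32651, …, 43892, 43902.
4046 qualify.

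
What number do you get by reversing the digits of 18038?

83081

Reversing 18038 gives 83081.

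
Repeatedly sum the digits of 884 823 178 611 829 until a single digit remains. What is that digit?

4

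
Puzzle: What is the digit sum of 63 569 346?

6+3+5+6+9+3+4+6 = 42

42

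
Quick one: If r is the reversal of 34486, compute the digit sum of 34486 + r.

23

Reversal of 34486 is 68443; 34486 + 68443 = 102929.
Digit sum of 102929: 1+0+2+9+2+9 = 23.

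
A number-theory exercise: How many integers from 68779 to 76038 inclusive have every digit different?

2417

The integers in [68779, 76038] that have every digit different: 68790, 68791, 68792, 68793, 68794, 68795, …, 76035, 76038.
2417 qualify.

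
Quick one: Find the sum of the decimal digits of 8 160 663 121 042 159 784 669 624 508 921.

132

8+1+6+0+6+6+3+1+2+1+0+4+2+1+5+9+7+8+4+6+6+9+6+2+4+5+0+8+9+2+1 = 132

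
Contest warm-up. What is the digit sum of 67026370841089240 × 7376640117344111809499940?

171

67026370841089240 × 7376640117344111809499940 = 494429416066362485515382313745129314645600
Sum of its 42 digits: 171.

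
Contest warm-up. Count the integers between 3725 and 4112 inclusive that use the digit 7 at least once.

The integers in [3725, 4112] that use the digit 7 at least once: 3725, 3726, 3727, 3728, 3729, 3730, …, 4097, 4107.
133 qualify.

133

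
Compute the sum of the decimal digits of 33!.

144

33! = 8683317618811886495518194401280000000
Sum of its 37 digits: 144.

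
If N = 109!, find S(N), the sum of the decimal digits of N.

109! = 144385958320249358220488210246279753379312820313396029159834075622223337844983482099636001195615259277084033387619818092804737714758384244334160217374720000000000000000000000000
Sum of its 177 digits: 657.

657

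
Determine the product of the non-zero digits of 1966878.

145152

1×9×6×6×8×7×8 = 145152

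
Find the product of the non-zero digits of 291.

2×9×1 = 18

18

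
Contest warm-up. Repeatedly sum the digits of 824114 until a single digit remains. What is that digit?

2

8+2+4+1+1+4 = 20
2+0 = 2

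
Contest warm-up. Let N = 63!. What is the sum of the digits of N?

63! = 1982608315404440064116146708361898137544773690227268628106279599612729753600000000000000
Sum of its 88 digits: 333.

333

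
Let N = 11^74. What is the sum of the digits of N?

11^74 = 115626851945005895824350724793934920977843826201410687257519861520453973754841
Sum of its 78 digits: 355.

355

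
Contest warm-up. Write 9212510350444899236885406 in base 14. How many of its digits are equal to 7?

4

9212510350444899236885406 in base 14 is 7C17134D741AA4298795B8.
The digit 7 appears 4 times.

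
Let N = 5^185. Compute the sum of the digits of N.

5^185 = 2039157646249538914596966909142671111156613830646552046174573892334288513936714446007155039641833838004458812065422534942626953125
Sum of its 130 digits: 560.

560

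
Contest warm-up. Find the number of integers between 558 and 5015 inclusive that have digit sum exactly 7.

The integers in [558, 5015] that have digit sum exactly 7: 601, 610, 700, 1006, 1015, 1024, …, 5002, 5011.
79 qualify.

79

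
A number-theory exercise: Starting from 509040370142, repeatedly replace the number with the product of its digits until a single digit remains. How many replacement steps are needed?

509040370142 → 0 (1 step)

1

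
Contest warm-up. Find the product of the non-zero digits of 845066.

8×4×5×6×6 = 5760

5760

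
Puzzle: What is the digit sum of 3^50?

144

3^50 = 717897987691852588770249
Sum of its 24 digits: 144.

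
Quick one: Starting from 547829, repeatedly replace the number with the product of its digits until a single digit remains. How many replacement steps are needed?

2

547829 → 20160 → 0 (2 steps)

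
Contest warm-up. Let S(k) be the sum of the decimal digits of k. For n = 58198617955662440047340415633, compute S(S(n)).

First digit sum: 126.
1+2+6 = 9.

9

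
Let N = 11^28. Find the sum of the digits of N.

11^28 = 144209936106499234037676064081
Sum of its 30 digits: 124.

124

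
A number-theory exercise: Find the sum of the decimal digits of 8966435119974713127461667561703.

145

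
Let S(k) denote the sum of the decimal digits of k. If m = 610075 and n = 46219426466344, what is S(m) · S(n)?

1159

S(610075) = 6+1+0+0+7+5 = 19.
S(46219426466344) = 4+6+2+1+9+4+2+6+4+6+6+3+4+4 = 61.
19 · 61 = 1159.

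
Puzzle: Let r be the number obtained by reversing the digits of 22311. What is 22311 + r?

33633

Reverse of 22311 is 11322.
22311 + 11322 = 33633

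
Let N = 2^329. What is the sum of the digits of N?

455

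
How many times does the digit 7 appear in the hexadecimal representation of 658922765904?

658922765904 in base 16 is 996ADB7E50.
The digit 7 appears 1 time.

1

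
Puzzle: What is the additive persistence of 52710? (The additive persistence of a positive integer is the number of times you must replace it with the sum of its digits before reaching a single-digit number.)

2

52710 → 15 → 6 (2 steps)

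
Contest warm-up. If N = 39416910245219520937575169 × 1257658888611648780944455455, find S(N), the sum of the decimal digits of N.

243

39416910245219520937575169 × 1257658888611648780944455455 = 49573027531507895118329041174947344499123402834596895
Sum of its 53 digits: 243.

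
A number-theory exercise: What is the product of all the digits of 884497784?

8×8×4×4×9×7×7×8×4 = 14450688

14450688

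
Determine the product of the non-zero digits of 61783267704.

6×1×7×8×3×2×6×7×7×4 = 2370816

2370816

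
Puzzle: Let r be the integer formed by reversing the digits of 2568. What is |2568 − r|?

6084

Reverse of 2568 is 8652.
|2568 − 8652| = 6084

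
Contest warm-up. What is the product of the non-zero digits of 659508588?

3456000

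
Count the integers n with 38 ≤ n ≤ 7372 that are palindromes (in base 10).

160

The integers in [38, 7372] that are palindromes (in base 10): 44, 55, 66, 77, 88, 99, …, 7227, 7337.
160 qualify.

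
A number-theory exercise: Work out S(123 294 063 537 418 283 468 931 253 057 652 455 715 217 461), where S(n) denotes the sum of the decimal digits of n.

185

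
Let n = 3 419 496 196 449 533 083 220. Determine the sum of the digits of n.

3+4+1+9+4+9+6+1+9+6+4+4+9+5+3+3+0+8+3+2+2+0 = 95

95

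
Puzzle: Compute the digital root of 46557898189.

7

4+6+5+5+7+8+9+8+1+8+9 = 70
7+0 = 7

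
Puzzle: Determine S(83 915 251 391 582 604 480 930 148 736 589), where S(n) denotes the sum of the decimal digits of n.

147

8+3+9+1+5+2+5+1+3+9+1+5+8+2+6+0+4+4+8+0+9+3+0+1+4+8+7+3+6+5+8+9 = 147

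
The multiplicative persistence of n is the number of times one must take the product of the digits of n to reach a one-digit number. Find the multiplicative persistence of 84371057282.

1

84371057282 → 0 (1 step)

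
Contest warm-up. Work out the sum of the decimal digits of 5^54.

127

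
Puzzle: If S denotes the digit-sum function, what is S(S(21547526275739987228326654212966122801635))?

First digit sum: 181.
1+8+1 = 10.

10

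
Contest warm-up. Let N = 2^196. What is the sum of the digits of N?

241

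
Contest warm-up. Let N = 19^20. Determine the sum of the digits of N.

19^20 = 37589973457545958193355601
Sum of its 26 digits: 136.

136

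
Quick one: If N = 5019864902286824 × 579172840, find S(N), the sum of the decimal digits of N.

104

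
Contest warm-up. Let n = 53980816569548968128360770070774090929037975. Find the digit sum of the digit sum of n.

12

First digit sum: 219.
2+1+9 = 12.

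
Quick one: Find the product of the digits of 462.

4×6×2 = 48

48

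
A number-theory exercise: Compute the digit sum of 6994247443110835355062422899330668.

151

6+9+9+4+2+4+7+4+4+3+1+1+0+8+3+5+3+5+5+0+6+2+4+2+2+8+9+9+3+3+0+6+6+8 = 151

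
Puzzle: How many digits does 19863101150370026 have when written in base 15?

19863101150370026 in base 15 is A3159C9E42851B, which has 14 digits.

14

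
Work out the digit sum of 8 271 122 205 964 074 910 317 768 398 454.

8+2+7+1+1+2+2+2+0+5+9+6+4+0+7+4+9+1+0+3+1+7+7+6+8+3+9+8+4+5+4 = 135

135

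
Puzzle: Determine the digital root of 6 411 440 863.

1

6+4+1+1+4+4+0+8+6+3 = 37
3+7 = 10
1+0 = 1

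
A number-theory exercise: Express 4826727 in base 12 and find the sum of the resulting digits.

37

4826727 in base 12 is 17492B3.
Digit sum: 1+7+4+9+2+11+3 = 37.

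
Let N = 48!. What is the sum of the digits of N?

48! = 12413915592536072670862289047373375038521486354677760000000000
Sum of its 62 digits: 234.

234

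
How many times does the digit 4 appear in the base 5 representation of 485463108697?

485463108697 in base 5 is 30423212023434242.
The digit 4 appears 4 times.

4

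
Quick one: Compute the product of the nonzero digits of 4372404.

2688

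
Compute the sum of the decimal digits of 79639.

7+9+6+3+9 = 34

34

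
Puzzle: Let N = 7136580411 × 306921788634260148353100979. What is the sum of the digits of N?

7136580411 × 306921788634260148353100979 = 2190372024476343418214694357836322369
Sum of its 37 digits: 153.

153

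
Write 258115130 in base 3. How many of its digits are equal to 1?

258115130 in base 3 is 122222200121101122.
The digit 1 appears 6 times.

6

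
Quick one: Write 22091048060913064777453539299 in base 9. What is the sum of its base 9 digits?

115

22091048060913064777453539299 in base 9 is 461807564451110067884323330258.
Digit sum: 4+6+1+8+0+7+5+6+4+4+5+1+1+1+0+0+6+7+8+8+4+3+2+3+3+3+0+2+5+8 = 115.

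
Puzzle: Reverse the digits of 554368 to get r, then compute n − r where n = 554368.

-309087

Reverse of 554368 is 863455.
554368 − 863455 = -309087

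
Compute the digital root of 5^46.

The digital root of n equals n mod 9 (or 9 when 9 | n), so we need 5^46 mod 9.
5^46 ≡ 4 (mod 9), so the digital root is 4.

4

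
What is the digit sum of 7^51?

217

7^51 = 12589255298531885026341962383987545444758743
Sum of its 44 digits: 217.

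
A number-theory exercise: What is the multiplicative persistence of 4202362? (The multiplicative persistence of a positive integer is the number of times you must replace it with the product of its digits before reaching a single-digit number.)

1

4202362 → 0 (1 step)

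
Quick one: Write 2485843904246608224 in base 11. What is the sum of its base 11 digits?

64

2485843904246608224 in base 11 is 4A1100526489344210.
Digit sum: 4+10+1+1+0+0+5+2+6+4+8+9+3+4+4+2+1+0 = 64.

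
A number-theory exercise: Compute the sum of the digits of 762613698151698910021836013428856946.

7+6+2+6+1+3+6+9+8+1+5+1+6+9+8+9+1+0+0+2+1+8+3+6+0+1+3+4+2+8+8+5+6+9+4+6 = 164

164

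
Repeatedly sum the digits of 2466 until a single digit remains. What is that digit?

2+4+6+6 = 18
1+8 = 9

9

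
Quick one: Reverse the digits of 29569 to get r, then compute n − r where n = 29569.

-67023

Reverse of 29569 is 96592.
29569 − 96592 = -67023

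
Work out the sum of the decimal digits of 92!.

92! = 12438414054641307255475324325873553077577991715875414356840239582938137710983519518443046123837041347353107486982656753664000000000000000000000
Sum of its 143 digits: 540.

540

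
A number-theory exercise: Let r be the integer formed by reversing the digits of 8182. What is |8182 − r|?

5364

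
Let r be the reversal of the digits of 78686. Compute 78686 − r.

9999

Reverse of 78686 is 68687.
78686 − 68687 = 9999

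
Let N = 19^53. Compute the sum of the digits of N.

280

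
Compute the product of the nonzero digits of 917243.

1512

9×1×7×2×4×3 = 1512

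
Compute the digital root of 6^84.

9

The digital root of n equals n mod 9 (or 9 when 9 | n), so we need 6^84 mod 9.
6^84 ≡ 0 (mod 9), so the digital root is 9.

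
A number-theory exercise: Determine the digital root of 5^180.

1

The digital root of n equals n mod 9 (or 9 when 9 | n), so we need 5^180 mod 9.
5^180 ≡ 1 (mod 9), so the digital root is 1.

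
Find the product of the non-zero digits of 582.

5×8×2 = 80

80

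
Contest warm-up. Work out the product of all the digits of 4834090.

4×8×3×4×0×9×0 = 0

0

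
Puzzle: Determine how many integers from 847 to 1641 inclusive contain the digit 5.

232

The integers in [847, 1641] that contain the digit 5: 850, 851, 852, 853, 854, 855, …, 1625, 1635.
232 qualify.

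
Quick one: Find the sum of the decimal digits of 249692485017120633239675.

2+4+9+6+9+2+4+8+5+0+1+7+1+2+0+6+3+3+2+3+9+6+7+5 = 104

104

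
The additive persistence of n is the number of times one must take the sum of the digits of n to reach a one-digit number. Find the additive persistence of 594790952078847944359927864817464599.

594790952078847944359927864817464599 → 207 → 9 (2 steps)

2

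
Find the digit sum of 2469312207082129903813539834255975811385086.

187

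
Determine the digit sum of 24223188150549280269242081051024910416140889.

161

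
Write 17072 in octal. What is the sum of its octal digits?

13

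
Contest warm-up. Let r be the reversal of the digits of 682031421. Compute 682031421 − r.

Reverse of 682031421 is 124130286.
682031421 − 124130286 = 557901135

557901135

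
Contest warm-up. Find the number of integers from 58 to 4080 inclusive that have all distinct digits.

2240

The integers in [58, 4080] that have all distinct digits: 58, 59, 60, 61, 62, 63, …, 4078, 4079.
2240 qualify.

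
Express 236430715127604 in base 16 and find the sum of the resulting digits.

69

236430715127604 in base 16 is D70850CA0734.
Digit sum: 13+7+0+8+5+0+12+10+0+7+3+4 = 69.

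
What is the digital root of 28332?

9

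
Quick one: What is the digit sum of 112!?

112! = 197450685722107402353682037275992488341277868034975337796656295094902858969771811440894224355027779366597957338237853638272334919686385621811850780464277094400000000000000000000000000
Sum of its 183 digits: 765.

765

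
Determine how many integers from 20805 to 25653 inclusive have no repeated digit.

The integers in [20805, 25653] that have no repeated digit: 20813, 20814, 20815, 20816, 20817, 20819, …, 25648, 25649.
1284 qualify.

1284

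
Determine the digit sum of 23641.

16

2+3+6+4+1 = 16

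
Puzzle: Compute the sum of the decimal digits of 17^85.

458

17^85 = 387398841060856728666481830078934303451511026537231722901062889198807651406663242475428593734254127224657
Sum of its 105 digits: 458.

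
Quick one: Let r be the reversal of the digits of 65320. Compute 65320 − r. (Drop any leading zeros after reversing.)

Reverse of 65320 is 2356.
65320 − 2356 = 62964

62964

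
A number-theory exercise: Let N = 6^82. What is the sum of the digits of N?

306

6^82 = 6432836768856613963131569182419760736218287828057662753064615936
Sum of its 64 digits: 306.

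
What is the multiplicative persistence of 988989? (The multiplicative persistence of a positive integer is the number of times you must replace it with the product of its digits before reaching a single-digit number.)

988989 → 373248 → 4032 → 0 (3 steps)

3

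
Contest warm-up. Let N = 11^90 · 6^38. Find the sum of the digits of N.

603

11^90 · 6^38 = 1972827798573196608485938071450214887074485582458865721395227875969977428123421815700542223045645910626551394748649927868416
Sum of its 124 digits: 603.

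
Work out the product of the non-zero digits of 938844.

9×3×8×8×4×4 = 27648

27648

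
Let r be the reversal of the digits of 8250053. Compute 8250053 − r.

4749525

Reverse of 8250053 is 3500528.
8250053 − 3500528 = 4749525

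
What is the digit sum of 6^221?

738

6^221 = 9363243866832676201379452282122235744346433424325156272608750615623679841205911676738968655424181105912601275968087328168856023782235345301598002432842285445244705734393856
Sum of its 172 digits: 738.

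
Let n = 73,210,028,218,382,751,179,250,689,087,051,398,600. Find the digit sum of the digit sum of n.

10

First digit sum: 154.
1+5+4 = 10.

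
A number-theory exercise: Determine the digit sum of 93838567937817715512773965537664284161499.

217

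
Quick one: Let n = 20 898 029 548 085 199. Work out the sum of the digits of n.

2+0+8+9+8+0+2+9+5+4+8+0+8+5+1+9+9 = 87

87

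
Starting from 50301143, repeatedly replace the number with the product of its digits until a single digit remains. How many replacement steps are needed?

1

50301143 → 0 (1 step)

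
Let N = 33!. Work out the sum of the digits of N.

33! = 8683317618811886495518194401280000000
Sum of its 37 digits: 144.

144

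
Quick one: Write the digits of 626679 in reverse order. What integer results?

976626

Reversing 626679 gives 976626.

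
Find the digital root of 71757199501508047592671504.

7+1+7+5+7+1+9+9+5+0+1+5+0+8+0+4+7+5+9+2+6+7+1+5+0+4 = 115
1+1+5 = 7

7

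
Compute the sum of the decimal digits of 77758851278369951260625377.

7+7+7+5+8+8+5+1+2+7+8+3+6+9+9+5+1+2+6+0+6+2+5+3+7+7 = 136

136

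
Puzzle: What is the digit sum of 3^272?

3^272 = 5983858066120736087951921583734035799654210003695378223495113219493746838429292063116675617283362364504370181069322660857929976641
Sum of its 130 digits: 585.

585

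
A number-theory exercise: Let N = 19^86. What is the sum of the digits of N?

19^86 = 93931159192635254915820471057358992010808400674497210917407177698488916879344705049022303605110796637313140281
Sum of its 110 digits: 469.

469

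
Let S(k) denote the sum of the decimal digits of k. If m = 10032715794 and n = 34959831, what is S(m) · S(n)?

S(10032715794) = 1+0+0+3+2+7+1+5+7+9+4 = 39.
S(34959831) = 3+4+9+5+9+8+3+1 = 42.
39 · 42 = 1638.

1638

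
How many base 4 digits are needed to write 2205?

2205 in base 4 is 202131, which has 6 digits.

6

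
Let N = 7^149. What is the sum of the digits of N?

571

7^149 = 831013276260620452204646286198813023559979949959905790375366743943950979862050999366655672556315822552403944803103018213741607
Sum of its 126 digits: 571.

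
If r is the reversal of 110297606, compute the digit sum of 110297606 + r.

46

Reversal of 110297606 is 606792011; 110297606 + 606792011 = 717089617.
Digit sum of 717089617: 7+1+7+0+8+9+6+1+7 = 46.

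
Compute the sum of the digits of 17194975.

1+7+1+9+4+9+7+5 = 43

43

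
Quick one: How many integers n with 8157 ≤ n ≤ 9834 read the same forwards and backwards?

The integers in [8157, 9834] that read the same forwards and backwards: 8228, 8338, 8448, 8558, 8668, 8778, …, 9669, 9779.
16 qualify.

16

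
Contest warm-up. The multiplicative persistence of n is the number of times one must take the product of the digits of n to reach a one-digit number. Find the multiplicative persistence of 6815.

6815 → 240 → 0 (2 steps)

2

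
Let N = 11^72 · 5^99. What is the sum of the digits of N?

656

11^72 · 5^99 = 1507661208151954719219395461646505369062163058902167464992960336252106782757393413998771238204823339390699132867013076975126750767230987548828125
Sum of its 145 digits: 656.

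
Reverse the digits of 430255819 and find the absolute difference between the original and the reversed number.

488296215

Reverse of 430255819 is 918552034.
|430255819 − 918552034| = 488296215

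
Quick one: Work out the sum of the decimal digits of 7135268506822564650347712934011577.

7+1+3+5+2+6+8+5+0+6+8+2+2+5+6+4+6+5+0+3+4+7+7+1+2+9+3+4+0+1+1+5+7+7 = 142

142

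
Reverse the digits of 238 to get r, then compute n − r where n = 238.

Reverse of 238 is 832.
238 − 832 = -594

-594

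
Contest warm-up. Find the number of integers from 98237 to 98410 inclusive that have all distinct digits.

The integers in [98237, 98410] that have all distinct digits: 98237, 98240, 98241, 98243, 98245, 98246, …, 98407, 98410.
74 qualify.

74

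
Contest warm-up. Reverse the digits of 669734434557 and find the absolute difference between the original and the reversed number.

Reverse of 669734434557 is 755434437966.
|669734434557 − 755434437966| = 85700003409

85700003409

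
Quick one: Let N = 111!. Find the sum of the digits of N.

111! = 1762952551090244663872161047107075788761409536026565516041574063347346955087248316436555574598462315773196047662837978913145847497199871623320096254145331200000000000000000000000000
Sum of its 181 digits: 693.

693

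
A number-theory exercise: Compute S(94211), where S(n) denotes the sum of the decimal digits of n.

17

9+4+2+1+1 = 17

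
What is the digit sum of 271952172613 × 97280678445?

123

271952172613 × 97280678445 = 26455691856384388426785
Sum of its 23 digits: 123.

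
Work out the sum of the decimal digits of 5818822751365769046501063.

108

5+8+1+8+8+2+2+7+5+1+3+6+5+7+6+9+0+4+6+5+0+1+0+6+3 = 108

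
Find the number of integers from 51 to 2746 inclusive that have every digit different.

The integers in [51, 2746] that have every digit different: 51, 52, 53, 54, 56, 57, …, 2745, 2746.
1558 qualify.

1558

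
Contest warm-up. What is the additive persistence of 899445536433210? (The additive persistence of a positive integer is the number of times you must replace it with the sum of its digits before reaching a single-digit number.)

3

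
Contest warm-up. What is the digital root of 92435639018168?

2

9+2+4+3+5+6+3+9+0+1+8+1+6+8 = 65
6+5 = 11
1+1 = 2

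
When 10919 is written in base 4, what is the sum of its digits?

14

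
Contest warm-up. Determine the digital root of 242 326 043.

8

2+4+2+3+2+6+0+4+3 = 26
2+6 = 8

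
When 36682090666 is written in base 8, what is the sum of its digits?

36682090666 in base 8 is 421233044252.
Digit sum: 4+2+1+2+3+3+0+4+4+2+5+2 = 32.

32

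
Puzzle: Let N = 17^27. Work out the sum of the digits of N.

152

17^27 = 1667711322168688287513535727415473
Sum of its 34 digits: 152.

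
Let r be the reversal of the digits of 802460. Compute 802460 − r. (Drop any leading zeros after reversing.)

Reverse of 802460 is 64208.
802460 − 64208 = 738252

738252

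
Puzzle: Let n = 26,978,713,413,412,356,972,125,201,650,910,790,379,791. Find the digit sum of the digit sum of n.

12

First digit sum: 174.
1+7+4 = 12.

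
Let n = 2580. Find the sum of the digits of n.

2+5+8+0 = 15

15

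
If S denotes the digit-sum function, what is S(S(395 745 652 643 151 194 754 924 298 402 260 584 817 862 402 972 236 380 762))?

11

First digit sum: 254.
2+5+4 = 11.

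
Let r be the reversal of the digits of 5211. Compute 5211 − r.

Reverse of 5211 is 1125.
5211 − 1125 = 4086

4086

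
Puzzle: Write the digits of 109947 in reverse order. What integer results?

749901

Reversing 109947 gives 749901.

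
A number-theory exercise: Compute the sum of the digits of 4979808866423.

4+9+7+9+8+0+8+8+6+6+4+2+3 = 74

74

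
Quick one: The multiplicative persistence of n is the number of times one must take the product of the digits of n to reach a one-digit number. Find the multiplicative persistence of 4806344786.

1

4806344786 → 0 (1 step)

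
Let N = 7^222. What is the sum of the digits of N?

838

7^222 = 40903915558252355961885564235233827390274916808670721972378015470397485101670867316479654900404204284975885535566242786061025593172032118590958393531614633803778811048702555046770492868049
Sum of its 188 digits: 838.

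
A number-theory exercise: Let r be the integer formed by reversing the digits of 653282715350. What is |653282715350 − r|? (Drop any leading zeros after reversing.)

599765432994

Reverse of 653282715350 is 53517282356.
|653282715350 − 53517282356| = 599765432994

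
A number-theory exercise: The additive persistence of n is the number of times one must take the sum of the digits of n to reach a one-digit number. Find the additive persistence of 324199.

3

324199 → 28 → 10 → 1 (3 steps)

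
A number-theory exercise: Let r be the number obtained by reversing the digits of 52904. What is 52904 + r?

93829

Reverse of 52904 is 40925.
52904 + 40925 = 93829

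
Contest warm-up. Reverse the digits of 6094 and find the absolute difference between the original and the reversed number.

1188

Reverse of 6094 is 4906.
|6094 − 4906| = 1188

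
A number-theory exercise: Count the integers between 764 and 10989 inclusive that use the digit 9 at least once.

The integers in [764, 10989] that use the digit 9 at least once: 769, 779, 789, 790, 791, 792, …, 10988, 10989.
3561 qualify.

3561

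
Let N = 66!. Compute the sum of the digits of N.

66! = 544344939077443064003729240247842752644293064388798874532860126869671081148416000000000000000
Sum of its 93 digits: 351.

351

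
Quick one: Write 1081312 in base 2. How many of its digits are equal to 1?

1081312 in base 2 is 100000111111111100000.
The digit 1 appears 11 times.

11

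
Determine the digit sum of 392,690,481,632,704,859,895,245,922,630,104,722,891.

175

3+9+2+6+9+0+4+8+1+6+3+2+7+0+4+8+5+9+8+9+5+2+4+5+9+2+2+6+3+0+1+0+4+7+2+2+8+9+1 = 175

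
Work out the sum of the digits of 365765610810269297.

83

3+6+5+7+6+5+6+1+0+8+1+0+2+6+9+2+9+7 = 83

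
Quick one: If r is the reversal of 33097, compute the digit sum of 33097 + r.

8

Reversal of 33097 is 79033; 33097 + 79033 = 112130.
Digit sum of 112130: 1+1+2+1+3+0 = 8.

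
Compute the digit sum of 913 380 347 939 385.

9+1+3+3+8+0+3+4+7+9+3+9+3+8+5 = 75

75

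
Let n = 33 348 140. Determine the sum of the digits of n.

26

3+3+3+4+8+1+4+0 = 26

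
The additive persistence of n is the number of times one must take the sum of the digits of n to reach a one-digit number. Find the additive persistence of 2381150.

2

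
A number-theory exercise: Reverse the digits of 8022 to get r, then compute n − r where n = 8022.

Reverse of 8022 is 2208.
8022 − 2208 = 5814

5814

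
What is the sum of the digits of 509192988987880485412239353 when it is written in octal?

119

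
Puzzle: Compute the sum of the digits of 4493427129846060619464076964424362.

152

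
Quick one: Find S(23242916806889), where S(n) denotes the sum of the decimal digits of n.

2+3+2+4+2+9+1+6+8+0+6+8+8+9 = 68

68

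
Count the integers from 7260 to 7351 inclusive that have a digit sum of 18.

9

The integers in [7260, 7351] that have a digit sum of 18: 7263, 7272, 7281, 7290, 7308, 7317, 7326, 7335, 7344.
9 qualify.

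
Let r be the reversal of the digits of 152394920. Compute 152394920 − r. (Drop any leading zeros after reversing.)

122901669

Reverse of 152394920 is 29493251.
152394920 − 29493251 = 122901669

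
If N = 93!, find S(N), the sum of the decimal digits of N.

93! = 1156772507081641574759205162306240436214753229576413535186142281213246807121467315215203289516844845303838996289387078090752000000000000000000000
Sum of its 145 digits: 513.

513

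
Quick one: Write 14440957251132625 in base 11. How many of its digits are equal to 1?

1

14440957251132625 in base 11 is 35033746393159A4.
The digit 1 appears 1 time.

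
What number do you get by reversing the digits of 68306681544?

44518660386

Reversing 68306681544 gives 44518660386.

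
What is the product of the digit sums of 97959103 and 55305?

S(97959103) = 9+7+9+5+9+1+0+3 = 43.
S(55305) = 5+5+3+0+5 = 18.
43 · 18 = 774.

774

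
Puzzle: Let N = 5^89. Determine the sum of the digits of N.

272

5^89 = 161558713389263217748322010169914619837072677910327911376953125
Sum of its 63 digits: 272.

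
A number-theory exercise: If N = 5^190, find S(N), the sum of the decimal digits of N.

571

5^190 = 6372367644529809108115521591070847222364418220770475144295543413544651606052232643772359498880730743763933787704445421695709228515625
Sum of its 133 digits: 571.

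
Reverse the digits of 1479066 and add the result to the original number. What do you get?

Reverse of 1479066 is 6609741.
1479066 + 6609741 = 8088807

8088807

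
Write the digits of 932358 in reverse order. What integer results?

853239

Reversing 932358 gives 853239.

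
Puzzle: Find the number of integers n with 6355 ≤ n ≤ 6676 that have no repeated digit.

136

The integers in [6355, 6676] that have no repeated digit: 6357, 6358, 6359, 6370, 6371, 6372, …, 6597, 6598.
136 qualify.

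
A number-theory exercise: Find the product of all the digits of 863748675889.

3901685760

8×6×3×7×4×8×6×7×5×8×8×9 = 3901685760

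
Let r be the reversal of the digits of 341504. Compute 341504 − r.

Reverse of 341504 is 405143.
341504 − 405143 = -63639

-63639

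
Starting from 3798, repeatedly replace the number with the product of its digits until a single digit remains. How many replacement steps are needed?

3

3798 → 1512 → 10 → 0 (3 steps)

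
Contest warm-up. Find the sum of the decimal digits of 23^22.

148

23^22 = 907846434775996175406740561329
Sum of its 30 digits: 148.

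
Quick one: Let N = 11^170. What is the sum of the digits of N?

11^170 = 1088319665820743740361068154686336740687268985974218575579745378263796233938055220957526185437773550777683416874554318141657049029317045028863136111102553054881200302498597978201
Sum of its 178 digits: 805.

805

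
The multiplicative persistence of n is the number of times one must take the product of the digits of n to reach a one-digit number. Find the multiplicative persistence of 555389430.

555389430 → 0 (1 step)

1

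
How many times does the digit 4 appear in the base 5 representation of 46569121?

4

46569121 in base 5 is 43410202441.
The digit 4 appears 4 times.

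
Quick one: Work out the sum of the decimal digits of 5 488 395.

42

5+4+8+8+3+9+5 = 42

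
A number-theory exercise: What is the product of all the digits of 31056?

0

3×1×0×5×6 = 0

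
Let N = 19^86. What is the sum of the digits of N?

19^86 = 93931159192635254915820471057358992010808400674497210917407177698488916879344705049022303605110796637313140281
Sum of its 110 digits: 469.

469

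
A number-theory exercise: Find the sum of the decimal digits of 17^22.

17^22 = 1174562876521148458974062689
Sum of its 28 digits: 136.

136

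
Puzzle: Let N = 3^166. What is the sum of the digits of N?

387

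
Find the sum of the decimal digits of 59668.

5+9+6+6+8 = 34

34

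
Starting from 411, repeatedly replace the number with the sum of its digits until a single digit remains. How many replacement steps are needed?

1

411 → 6 (1 step)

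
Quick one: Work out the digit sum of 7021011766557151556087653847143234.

136

7+0+2+1+0+1+1+7+6+6+5+5+7+1+5+1+5+5+6+0+8+7+6+5+3+8+4+7+1+4+3+2+3+4 = 136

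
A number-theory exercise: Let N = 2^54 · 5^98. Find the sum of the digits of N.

2^54 · 5^98 = 5684341886080801486968994140625000000000000000000000000000000000000000000000000000000
Sum of its 85 digits: 151.

151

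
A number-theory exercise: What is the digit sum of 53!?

279

53! = 4274883284060025564298013753389399649690343788366813724672000000000000
Sum of its 70 digits: 279.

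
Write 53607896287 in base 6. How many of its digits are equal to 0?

2

53607896287 in base 6 is 40343243133011.
The digit 0 appears 2 times.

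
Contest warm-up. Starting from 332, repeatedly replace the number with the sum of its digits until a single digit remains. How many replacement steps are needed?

332 → 8 (1 step)

1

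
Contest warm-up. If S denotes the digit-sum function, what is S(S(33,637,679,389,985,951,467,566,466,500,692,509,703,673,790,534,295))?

14

First digit sum: 257.
2+5+7 = 14.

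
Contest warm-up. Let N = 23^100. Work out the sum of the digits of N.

616

23^100 = 14886191506363039393791556586559754231987119653801368686576988209222433278539331352152390143277346804233476592179447310859520222529876001
Sum of its 137 digits: 616.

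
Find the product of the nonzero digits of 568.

240

5×6×8 = 240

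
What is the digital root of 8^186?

1

The digital root of n equals n mod 9 (or 9 when 9 | n), so we need 8^186 mod 9.
8^186 ≡ 1 (mod 9), so the digital root is 1.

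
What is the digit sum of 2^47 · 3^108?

297

2^47 · 3^108 = 475888605054204962263629235288855108326111485396509793965213483008
Sum of its 66 digits: 297.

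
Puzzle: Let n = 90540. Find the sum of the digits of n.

9+0+5+4+0 = 18

18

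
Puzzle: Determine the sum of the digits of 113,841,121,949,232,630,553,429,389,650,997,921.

1+1+3+8+4+1+1+2+1+9+4+9+2+3+2+6+3+0+5+5+3+4+2+9+3+8+9+6+5+0+9+9+7+9+2+1 = 156

156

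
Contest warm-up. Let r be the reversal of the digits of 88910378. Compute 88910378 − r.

Reverse of 88910378 is 87301988.
88910378 − 87301988 = 1608390

1608390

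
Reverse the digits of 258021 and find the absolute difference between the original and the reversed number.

137169

Reverse of 258021 is 120852.
|258021 − 120852| = 137169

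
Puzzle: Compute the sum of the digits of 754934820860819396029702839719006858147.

7+5+4+9+3+4+8+2+0+8+6+0+8+1+9+3+9+6+0+2+9+7+0+2+8+3+9+7+1+9+0+0+6+8+5+8+1+4+7 = 188

188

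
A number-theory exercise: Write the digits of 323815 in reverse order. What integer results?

Reversing 323815 gives 518323.

518323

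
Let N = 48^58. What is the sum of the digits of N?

48^58 = 32508113529132667733841675308447736987415993203335392905947822423359768664301532812042156789202944
Sum of its 98 digits: 432.

432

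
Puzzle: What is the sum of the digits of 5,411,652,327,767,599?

79

5+4+1+1+6+5+2+3+2+7+7+6+7+5+9+9 = 79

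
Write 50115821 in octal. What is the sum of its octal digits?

50115821 in base 8 is 277132355.
Digit sum: 2+7+7+1+3+2+3+5+5 = 35.

35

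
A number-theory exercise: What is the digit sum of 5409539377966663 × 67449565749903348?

5409539377966663 × 67449565749903348 = 364871081950853694526633016087724
Sum of its 33 digits: 147.

147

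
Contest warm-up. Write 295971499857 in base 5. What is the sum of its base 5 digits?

295971499857 in base 5 is 14322122200443412.
Digit sum: 1+4+3+2+2+1+2+2+2+0+0+4+4+3+4+1+2 = 37.

37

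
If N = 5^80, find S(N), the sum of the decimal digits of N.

250

5^80 = 82718061255302767487140869206996285356581211090087890625
Sum of its 56 digits: 250.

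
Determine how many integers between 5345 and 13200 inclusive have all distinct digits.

The integers in [5345, 13200] that have all distinct digits: 5346, 5347, 5348, 5349, 5360, 5361, …, 13097, 13098.
3042 qualify.

3042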